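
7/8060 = 7/8060=0.00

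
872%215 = 12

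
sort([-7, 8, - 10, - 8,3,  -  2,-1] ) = [ - 10, - 8, - 7,-2, - 1, 3,  8]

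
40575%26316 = 14259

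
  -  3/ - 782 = 3/782 = 0.00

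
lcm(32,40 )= 160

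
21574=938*23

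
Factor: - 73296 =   -  2^4*3^2*509^1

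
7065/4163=1+2902/4163= 1.70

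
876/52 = 16 + 11/13 = 16.85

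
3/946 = 3/946 = 0.00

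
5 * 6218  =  31090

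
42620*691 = 29450420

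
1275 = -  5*(-255)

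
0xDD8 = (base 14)1412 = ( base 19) 9FA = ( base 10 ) 3544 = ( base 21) 80g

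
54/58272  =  9/9712 = 0.00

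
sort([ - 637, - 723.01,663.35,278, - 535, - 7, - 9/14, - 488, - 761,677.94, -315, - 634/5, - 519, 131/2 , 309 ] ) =[ - 761,-723.01, - 637  , -535,- 519, - 488, - 315, - 634/5, - 7, -9/14,131/2, 278,309,663.35,677.94]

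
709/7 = 709/7=   101.29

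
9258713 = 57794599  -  48535886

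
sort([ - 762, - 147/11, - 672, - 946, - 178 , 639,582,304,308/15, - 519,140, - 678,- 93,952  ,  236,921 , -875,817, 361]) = [ - 946, - 875, - 762, - 678, - 672, - 519, - 178,-93, - 147/11,308/15, 140,  236,304,361,582,  639, 817,921, 952]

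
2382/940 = 1191/470 = 2.53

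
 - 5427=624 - 6051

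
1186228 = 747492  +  438736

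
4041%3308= 733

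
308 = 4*77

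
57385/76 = 57385/76 = 755.07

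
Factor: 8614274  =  2^1 * 17^1*253361^1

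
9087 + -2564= 6523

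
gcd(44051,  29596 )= 49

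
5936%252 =140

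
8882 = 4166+4716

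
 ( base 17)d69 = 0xF1C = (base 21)8G4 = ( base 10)3868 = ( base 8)7434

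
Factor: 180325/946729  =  5^2*7^( - 2 )*139^(-2)*7213^1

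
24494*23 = 563362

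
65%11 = 10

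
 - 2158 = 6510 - 8668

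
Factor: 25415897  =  13^1 * 23^1*167^1*509^1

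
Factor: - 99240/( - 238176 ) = 5/12 =2^( - 2)*3^( - 1 )*5^1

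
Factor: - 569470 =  - 2^1*  5^1*11^1*31^1*167^1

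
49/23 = 2 + 3/23 = 2.13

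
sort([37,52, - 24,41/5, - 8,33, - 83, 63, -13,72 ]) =[- 83, - 24, - 13, - 8,41/5,33,37, 52,63, 72] 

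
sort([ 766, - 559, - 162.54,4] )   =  [-559,-162.54,4,766 ] 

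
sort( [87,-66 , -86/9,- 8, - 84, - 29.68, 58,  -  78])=[ - 84, - 78, - 66,- 29.68 , - 86/9,-8, 58,87 ]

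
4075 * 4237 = 17265775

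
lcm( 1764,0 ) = 0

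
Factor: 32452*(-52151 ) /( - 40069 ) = 2^2*7^1*11^2*17^(-1 )*19^1 * 61^1*431^1*2357^( - 1 ) = 1692404252/40069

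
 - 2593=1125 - 3718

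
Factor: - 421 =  - 421^1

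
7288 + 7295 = 14583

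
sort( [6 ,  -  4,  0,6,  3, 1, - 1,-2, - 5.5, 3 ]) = [-5.5,-4 ,-2,-1, 0, 1,3  ,  3,  6 , 6]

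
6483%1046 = 207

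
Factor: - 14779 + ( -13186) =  - 5^1*7^1*17^1*47^1 = - 27965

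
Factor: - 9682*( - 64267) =622233094 =2^1* 7^1*47^1 * 103^1*9181^1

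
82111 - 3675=78436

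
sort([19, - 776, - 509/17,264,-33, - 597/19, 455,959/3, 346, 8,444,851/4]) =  [ - 776, - 33, - 597/19, - 509/17,  8, 19,851/4,264,959/3,346, 444,455 ]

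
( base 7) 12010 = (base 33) 2rp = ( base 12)195a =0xc16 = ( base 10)3094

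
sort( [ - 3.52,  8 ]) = [ - 3.52, 8 ] 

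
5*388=1940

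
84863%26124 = 6491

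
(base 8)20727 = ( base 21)jdb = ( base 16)21D7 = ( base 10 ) 8663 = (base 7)34154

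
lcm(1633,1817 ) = 129007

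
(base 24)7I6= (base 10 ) 4470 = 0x1176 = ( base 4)1011312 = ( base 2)1000101110110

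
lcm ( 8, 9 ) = 72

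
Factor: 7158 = 2^1*3^1 * 1193^1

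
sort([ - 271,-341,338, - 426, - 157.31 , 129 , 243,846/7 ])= [ - 426, - 341, - 271,  -  157.31,846/7, 129,243,  338] 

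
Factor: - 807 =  - 3^1*269^1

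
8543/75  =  8543/75=113.91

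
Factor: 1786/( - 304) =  - 47/8 = - 2^( - 3 )*47^1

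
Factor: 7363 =37^1*199^1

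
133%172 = 133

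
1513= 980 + 533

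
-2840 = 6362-9202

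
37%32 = 5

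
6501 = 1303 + 5198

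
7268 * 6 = 43608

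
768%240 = 48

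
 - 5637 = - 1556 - 4081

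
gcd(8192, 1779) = 1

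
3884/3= 1294 + 2/3 = 1294.67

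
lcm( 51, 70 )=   3570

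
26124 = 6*4354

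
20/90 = 2/9= 0.22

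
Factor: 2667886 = 2^1 * 13^1*102611^1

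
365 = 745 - 380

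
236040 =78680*3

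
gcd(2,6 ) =2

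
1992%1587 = 405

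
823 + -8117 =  - 7294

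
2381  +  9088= 11469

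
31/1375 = 31/1375 = 0.02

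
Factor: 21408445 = 5^1* 31^1*59^1*2341^1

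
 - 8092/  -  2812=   2 + 617/703 = 2.88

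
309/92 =309/92 = 3.36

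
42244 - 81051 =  - 38807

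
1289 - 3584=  - 2295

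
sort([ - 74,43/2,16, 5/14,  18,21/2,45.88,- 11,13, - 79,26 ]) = [ - 79, - 74,-11 , 5/14,21/2, 13,16,18, 43/2, 26, 45.88]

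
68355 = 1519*45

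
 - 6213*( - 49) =304437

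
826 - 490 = 336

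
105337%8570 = 2497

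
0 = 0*( - 1937 ) 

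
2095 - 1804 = 291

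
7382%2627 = 2128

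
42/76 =21/38=0.55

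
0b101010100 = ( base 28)c4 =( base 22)FA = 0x154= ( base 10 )340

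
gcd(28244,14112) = 4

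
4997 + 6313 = 11310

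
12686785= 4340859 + 8345926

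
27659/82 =27659/82 =337.30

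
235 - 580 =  - 345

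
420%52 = 4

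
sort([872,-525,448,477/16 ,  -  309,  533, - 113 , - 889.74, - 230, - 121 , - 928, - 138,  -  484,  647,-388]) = [ - 928,  -  889.74, - 525, - 484, - 388,-309,- 230,- 138,-121 ,-113, 477/16, 448,533, 647,  872 ] 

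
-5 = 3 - 8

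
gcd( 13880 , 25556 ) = 4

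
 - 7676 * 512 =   -  3930112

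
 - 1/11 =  - 1 + 10/11 =-0.09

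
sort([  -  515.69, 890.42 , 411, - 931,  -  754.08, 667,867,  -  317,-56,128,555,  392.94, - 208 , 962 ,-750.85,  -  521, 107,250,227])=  [ - 931, - 754.08,  -  750.85 ,-521,-515.69, - 317, - 208,  -  56 , 107,128, 227,250 , 392.94, 411,555,667, 867,890.42,962]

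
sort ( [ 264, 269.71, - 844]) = [ -844, 264, 269.71] 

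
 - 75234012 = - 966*77882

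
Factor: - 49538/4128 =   -  2^ ( - 4 )*3^( - 1 )*17^1*31^1*43^( - 1)* 47^1 = - 24769/2064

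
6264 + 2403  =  8667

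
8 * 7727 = 61816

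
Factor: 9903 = 3^1*3301^1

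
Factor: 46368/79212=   2^3*3^1*  41^( - 1)=24/41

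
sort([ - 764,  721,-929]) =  [ - 929, - 764, 721 ]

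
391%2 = 1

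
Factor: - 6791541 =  - 3^1*2263847^1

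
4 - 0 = 4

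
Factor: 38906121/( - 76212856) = -2^( -3)*3^1*43^(-1 ) * 197^1*65831^1*221549^(-1 ) 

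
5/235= 1/47 = 0.02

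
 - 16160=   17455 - 33615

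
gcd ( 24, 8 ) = 8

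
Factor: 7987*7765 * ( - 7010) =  - 434753575550 = - 2^1*5^2*7^2*163^1*701^1 * 1553^1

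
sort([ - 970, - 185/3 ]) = [ - 970, - 185/3]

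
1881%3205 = 1881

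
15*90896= 1363440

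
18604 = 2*9302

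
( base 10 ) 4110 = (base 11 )30A7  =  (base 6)31010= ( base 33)3PI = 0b1000000001110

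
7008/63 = 2336/21= 111.24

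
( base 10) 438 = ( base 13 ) 279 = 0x1B6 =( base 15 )1E3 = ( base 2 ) 110110110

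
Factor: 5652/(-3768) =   -  3/2=-  2^(-1 )*3^1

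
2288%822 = 644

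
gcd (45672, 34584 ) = 264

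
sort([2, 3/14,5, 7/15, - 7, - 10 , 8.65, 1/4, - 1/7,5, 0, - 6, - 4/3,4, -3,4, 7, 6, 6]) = [ - 10 , - 7, - 6  ,  -  3, - 4/3, - 1/7, 0 , 3/14 , 1/4,  7/15, 2,4, 4,5,5,6, 6, 7,8.65]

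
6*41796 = 250776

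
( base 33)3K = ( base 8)167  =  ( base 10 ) 119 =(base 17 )70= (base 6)315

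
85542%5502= 3012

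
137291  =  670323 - 533032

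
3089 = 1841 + 1248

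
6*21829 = 130974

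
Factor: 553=7^1 * 79^1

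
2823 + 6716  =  9539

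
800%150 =50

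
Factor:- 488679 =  - 3^1*29^1*41^1*137^1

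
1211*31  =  37541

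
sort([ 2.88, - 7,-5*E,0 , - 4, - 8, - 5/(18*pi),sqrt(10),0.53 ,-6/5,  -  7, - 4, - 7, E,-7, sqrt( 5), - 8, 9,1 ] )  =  [ - 5*E, - 8, - 8, - 7, - 7, - 7,  -  7, - 4, - 4, - 6/5, - 5/(18*pi), 0,  0.53, 1,sqrt( 5 ),E,2.88, sqrt( 10),9 ]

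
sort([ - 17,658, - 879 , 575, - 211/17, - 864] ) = [ -879, - 864 ,  -  17, - 211/17, 575, 658 ] 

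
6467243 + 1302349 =7769592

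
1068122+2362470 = 3430592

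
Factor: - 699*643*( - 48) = 21573936  =  2^4*3^2*233^1*643^1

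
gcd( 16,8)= 8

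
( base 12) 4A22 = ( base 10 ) 8378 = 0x20BA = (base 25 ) da3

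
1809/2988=201/332 =0.61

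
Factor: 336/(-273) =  -16/13 = - 2^4 * 13^( - 1) 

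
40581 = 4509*9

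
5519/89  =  5519/89 = 62.01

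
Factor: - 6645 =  - 3^1 * 5^1*443^1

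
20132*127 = 2556764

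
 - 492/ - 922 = 246/461  =  0.53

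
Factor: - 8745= - 3^1 * 5^1*11^1*53^1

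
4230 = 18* 235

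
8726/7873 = 8726/7873= 1.11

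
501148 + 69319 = 570467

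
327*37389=12226203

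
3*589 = 1767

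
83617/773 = 83617/773 =108.17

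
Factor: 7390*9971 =73685690 = 2^1*5^1*13^2*59^1*739^1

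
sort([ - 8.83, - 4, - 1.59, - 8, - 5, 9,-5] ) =[ - 8.83, - 8, - 5, - 5, - 4, - 1.59,9] 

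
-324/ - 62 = 5 + 7/31 = 5.23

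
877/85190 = 877/85190 = 0.01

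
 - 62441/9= - 6938 + 1/9= - 6937.89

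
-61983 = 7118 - 69101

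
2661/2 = 2661/2 = 1330.50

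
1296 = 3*432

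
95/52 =1 + 43/52  =  1.83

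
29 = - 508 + 537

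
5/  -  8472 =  - 5/8472 = -0.00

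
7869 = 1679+6190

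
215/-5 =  - 43/1 = - 43.00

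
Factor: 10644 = 2^2*3^1 * 887^1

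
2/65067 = 2/65067 =0.00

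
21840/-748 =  - 30 + 150/187 = -  29.20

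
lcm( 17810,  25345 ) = 658970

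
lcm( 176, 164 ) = 7216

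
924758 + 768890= 1693648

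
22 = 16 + 6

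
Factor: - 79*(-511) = 7^1 * 73^1*79^1=40369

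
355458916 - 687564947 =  - 332106031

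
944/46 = 20 + 12/23 = 20.52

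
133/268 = 133/268 = 0.50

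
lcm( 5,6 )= 30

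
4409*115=507035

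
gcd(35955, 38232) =9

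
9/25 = 9/25 = 0.36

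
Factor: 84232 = 2^3*10529^1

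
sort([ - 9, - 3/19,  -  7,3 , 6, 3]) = [  -  9, - 7, - 3/19  ,  3, 3, 6] 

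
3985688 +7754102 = 11739790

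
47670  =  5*9534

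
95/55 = 1 + 8/11 = 1.73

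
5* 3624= 18120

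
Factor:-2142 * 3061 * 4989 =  - 2^1 * 3^3* 7^1 * 17^1*1663^1*3061^1 = -32711186718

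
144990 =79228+65762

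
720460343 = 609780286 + 110680057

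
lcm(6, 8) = 24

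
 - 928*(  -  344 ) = 319232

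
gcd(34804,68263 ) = 1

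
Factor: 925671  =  3^1 * 97^1*3181^1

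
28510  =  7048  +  21462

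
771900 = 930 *830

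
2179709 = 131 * 16639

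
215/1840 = 43/368 =0.12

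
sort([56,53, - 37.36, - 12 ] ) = [ - 37.36, - 12, 53,  56 ] 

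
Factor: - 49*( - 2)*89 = 2^1*7^2*89^1 =8722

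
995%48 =35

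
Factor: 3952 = 2^4*13^1*19^1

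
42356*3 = 127068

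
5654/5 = 1130+4/5 = 1130.80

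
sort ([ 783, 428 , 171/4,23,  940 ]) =[23,171/4, 428,783 , 940]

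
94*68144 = 6405536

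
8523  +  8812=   17335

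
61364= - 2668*( - 23 )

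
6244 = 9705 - 3461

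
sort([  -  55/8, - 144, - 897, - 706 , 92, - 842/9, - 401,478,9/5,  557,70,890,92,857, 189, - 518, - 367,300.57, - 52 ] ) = [ - 897, - 706, - 518, - 401, - 367,-144, - 842/9, - 52,-55/8,9/5,70, 92,92,189, 300.57, 478,557,857,890 ] 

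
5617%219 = 142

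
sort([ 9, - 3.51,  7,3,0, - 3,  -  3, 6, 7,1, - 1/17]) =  [ - 3.51, - 3, - 3,-1/17,0,1,3,6,7,  7,9] 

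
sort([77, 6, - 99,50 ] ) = [-99, 6, 50 , 77] 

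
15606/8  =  1950  +  3/4 = 1950.75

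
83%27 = 2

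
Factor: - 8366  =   - 2^1*47^1*89^1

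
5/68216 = 5/68216 = 0.00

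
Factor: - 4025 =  - 5^2*7^1*23^1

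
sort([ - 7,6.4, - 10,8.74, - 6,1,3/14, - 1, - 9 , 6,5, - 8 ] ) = [ - 10, - 9, - 8,-7, - 6, - 1, 3/14,1, 5,6,  6.4,  8.74 ]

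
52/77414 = 26/38707  =  0.00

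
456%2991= 456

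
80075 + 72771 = 152846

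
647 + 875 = 1522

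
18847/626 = 18847/626 = 30.11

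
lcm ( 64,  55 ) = 3520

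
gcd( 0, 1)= 1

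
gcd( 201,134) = 67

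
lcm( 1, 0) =0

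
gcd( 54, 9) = 9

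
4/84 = 1/21 = 0.05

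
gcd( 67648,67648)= 67648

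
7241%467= 236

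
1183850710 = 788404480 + 395446230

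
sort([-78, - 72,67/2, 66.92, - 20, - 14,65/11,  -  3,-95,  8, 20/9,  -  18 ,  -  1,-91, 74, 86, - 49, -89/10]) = [ - 95, - 91, - 78, - 72, - 49, - 20, - 18,  -  14,-89/10, - 3 , - 1,20/9,  65/11,  8, 67/2,  66.92, 74, 86]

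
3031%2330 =701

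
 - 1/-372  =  1/372 = 0.00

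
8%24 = 8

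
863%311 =241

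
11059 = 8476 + 2583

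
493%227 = 39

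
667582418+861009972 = 1528592390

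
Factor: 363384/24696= 103/7 = 7^(-1) * 103^1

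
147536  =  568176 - 420640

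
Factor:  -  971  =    -  971^1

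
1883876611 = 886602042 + 997274569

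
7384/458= 3692/229 = 16.12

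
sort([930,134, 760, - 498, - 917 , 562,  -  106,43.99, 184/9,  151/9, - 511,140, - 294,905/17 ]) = [ - 917, - 511, - 498, - 294, -106, 151/9,  184/9,43.99,905/17,134,  140,562, 760,930 ]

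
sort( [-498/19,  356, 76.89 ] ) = [  -  498/19,76.89 , 356]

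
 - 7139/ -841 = 8 + 411/841 = 8.49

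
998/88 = 11 + 15/44 =11.34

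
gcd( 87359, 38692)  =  1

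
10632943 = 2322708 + 8310235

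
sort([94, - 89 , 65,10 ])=[ - 89, 10,65,94] 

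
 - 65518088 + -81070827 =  - 146588915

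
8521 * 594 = 5061474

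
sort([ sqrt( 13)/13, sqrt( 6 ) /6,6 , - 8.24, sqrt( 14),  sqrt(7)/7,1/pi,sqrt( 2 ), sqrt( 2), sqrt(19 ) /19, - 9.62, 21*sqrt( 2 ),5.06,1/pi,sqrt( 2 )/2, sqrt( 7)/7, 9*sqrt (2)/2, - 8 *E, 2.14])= [ - 8*E, - 9.62, - 8.24, sqrt(19 )/19, sqrt(13)/13 , 1/pi , 1/pi,sqrt(7) /7 , sqrt( 7 ) /7, sqrt( 6)/6, sqrt(2 )/2, sqrt(2), sqrt( 2), 2.14,  sqrt( 14 ), 5.06 , 6 , 9 * sqrt(2) /2 , 21*sqrt( 2)]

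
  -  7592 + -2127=-9719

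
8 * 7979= 63832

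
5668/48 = 1417/12 = 118.08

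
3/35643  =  1/11881 = 0.00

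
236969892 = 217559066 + 19410826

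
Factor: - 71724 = - 2^2*3^1 * 43^1*139^1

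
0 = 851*0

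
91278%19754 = 12262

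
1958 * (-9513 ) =-18626454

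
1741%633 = 475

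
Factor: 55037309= 179^1*307471^1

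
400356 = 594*674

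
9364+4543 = 13907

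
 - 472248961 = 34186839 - 506435800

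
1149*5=5745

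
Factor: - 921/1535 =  - 3/5=- 3^1*5^( - 1)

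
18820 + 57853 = 76673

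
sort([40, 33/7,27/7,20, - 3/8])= [ - 3/8, 27/7 , 33/7,20, 40]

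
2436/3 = 812 = 812.00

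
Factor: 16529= 16529^1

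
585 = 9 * 65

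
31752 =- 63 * (  -  504 )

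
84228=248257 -164029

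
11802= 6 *1967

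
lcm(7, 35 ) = 35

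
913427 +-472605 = 440822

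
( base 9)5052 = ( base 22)7DI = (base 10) 3692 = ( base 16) e6c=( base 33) 3CT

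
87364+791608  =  878972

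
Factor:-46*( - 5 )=2^1*5^1*23^1 = 230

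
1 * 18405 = 18405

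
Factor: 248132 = 2^2*17^1*41^1*89^1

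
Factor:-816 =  - 2^4*3^1  *  17^1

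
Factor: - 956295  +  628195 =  - 2^2*5^2*17^1*193^1 = -328100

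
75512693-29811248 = 45701445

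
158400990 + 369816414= 528217404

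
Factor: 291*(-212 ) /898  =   - 30846/449 = - 2^1*3^1 * 53^1*97^1*449^( - 1 )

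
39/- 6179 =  - 39/6179=- 0.01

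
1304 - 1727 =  - 423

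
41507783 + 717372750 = 758880533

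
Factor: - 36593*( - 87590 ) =2^1 * 5^1*19^1*23^1*37^1*43^1*461^1 =3205180870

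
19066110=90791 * 210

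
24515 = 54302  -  29787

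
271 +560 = 831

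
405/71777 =405/71777 = 0.01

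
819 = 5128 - 4309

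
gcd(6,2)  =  2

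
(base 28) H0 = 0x1DC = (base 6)2112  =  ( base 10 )476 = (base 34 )e0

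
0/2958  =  0 = 0.00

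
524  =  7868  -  7344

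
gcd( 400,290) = 10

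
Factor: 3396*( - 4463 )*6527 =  - 2^2*3^1*61^1*107^1*283^1*4463^1 = - 98925483396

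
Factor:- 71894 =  -2^1*103^1*349^1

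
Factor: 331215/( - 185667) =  - 5^1*71^1*199^( -1 ) = -  355/199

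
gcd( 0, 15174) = 15174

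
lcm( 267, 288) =25632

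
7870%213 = 202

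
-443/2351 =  - 443/2351 = -0.19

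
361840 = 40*9046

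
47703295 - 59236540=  - 11533245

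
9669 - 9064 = 605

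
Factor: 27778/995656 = 2^( - 2 )  *19^1*43^1*7321^( - 1) = 817/29284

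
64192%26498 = 11196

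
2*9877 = 19754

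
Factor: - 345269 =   -  379^1*911^1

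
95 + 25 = 120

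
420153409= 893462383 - 473308974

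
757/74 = 10 + 17/74  =  10.23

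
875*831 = 727125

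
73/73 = 1=1.00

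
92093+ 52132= 144225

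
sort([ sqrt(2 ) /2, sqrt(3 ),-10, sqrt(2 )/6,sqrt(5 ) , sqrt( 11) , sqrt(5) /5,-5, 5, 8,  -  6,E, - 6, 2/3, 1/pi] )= [ - 10,-6, - 6 ,  -  5 , sqrt (2 )/6,1/pi,sqrt( 5)/5,2/3,sqrt(2 ) /2,sqrt(3 ),sqrt ( 5 ),E,sqrt( 11 ), 5,8]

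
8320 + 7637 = 15957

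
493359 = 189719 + 303640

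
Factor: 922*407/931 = 375254/931  =  2^1*7^( - 2 ) * 11^1* 19^( - 1 )*37^1 * 461^1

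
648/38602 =324/19301 = 0.02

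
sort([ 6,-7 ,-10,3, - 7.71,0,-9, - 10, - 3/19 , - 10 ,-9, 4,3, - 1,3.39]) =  [ - 10, - 10,-10,-9,-9 ,  -  7.71, - 7, - 1 ,-3/19,0,3,3,3.39,4, 6]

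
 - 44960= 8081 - 53041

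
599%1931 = 599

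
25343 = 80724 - 55381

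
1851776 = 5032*368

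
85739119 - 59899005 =25840114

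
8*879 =7032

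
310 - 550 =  - 240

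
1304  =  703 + 601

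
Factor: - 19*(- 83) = 1577 =19^1*83^1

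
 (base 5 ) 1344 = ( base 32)70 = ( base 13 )143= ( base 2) 11100000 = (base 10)224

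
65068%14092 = 8700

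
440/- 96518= - 1 + 48039/48259 = - 0.00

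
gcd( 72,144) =72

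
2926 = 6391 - 3465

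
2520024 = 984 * 2561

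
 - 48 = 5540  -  5588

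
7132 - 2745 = 4387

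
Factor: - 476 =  - 2^2*7^1*17^1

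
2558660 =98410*26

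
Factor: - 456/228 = -2 = -2^1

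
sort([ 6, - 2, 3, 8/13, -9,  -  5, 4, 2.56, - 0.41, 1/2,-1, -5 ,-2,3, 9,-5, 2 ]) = [ - 9,-5, - 5, -5,-2,-2,  -  1,  -  0.41,1/2, 8/13,2, 2.56, 3, 3,4,6, 9]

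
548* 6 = 3288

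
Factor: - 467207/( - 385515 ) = 3^( - 2)*5^( - 1 ) * 83^1 * 433^1*659^( - 1 )  =  35939/29655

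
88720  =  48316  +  40404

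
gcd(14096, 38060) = 4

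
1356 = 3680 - 2324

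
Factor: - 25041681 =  - 3^2 *7^1*83^1*4789^1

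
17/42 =17/42 =0.40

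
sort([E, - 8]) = [ - 8,  E ]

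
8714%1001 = 706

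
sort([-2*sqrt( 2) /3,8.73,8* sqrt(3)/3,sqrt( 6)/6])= [ -2 * sqrt( 2 )/3,  sqrt(6)/6 , 8 * sqrt(3)/3,8.73]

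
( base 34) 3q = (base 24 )58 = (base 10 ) 128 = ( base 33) 3t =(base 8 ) 200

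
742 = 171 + 571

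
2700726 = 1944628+756098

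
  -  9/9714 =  - 3/3238 = -  0.00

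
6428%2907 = 614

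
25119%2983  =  1255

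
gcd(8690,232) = 2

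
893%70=53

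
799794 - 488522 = 311272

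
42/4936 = 21/2468= 0.01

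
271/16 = 271/16 = 16.94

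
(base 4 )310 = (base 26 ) 20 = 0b110100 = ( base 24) 24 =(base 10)52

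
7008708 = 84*83437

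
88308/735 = 29436/245 = 120.15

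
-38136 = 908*( -42)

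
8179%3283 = 1613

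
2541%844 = 9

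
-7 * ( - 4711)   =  32977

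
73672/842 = 87+209/421 = 87.50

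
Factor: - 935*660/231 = - 2^2*5^2*7^( - 1)*11^1*17^1 = - 18700/7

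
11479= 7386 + 4093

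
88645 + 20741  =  109386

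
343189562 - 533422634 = -190233072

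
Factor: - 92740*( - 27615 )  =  2561015100 = 2^2*3^1*5^2*7^1*263^1*4637^1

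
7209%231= 48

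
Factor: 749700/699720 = 2^ ( - 1)  *3^1*5^1*7^( - 1 ) = 15/14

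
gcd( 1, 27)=1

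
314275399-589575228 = -275299829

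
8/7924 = 2/1981 = 0.00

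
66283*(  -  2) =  - 132566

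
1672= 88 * 19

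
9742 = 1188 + 8554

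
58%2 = 0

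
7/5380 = 7/5380  =  0.00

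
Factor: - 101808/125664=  - 2^( - 1)*3^1*11^( - 1 )*17^(-1)*101^1 = - 303/374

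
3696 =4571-875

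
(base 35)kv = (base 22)1b5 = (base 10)731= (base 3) 1000002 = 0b1011011011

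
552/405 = 1 + 49/135 = 1.36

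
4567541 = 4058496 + 509045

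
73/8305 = 73/8305 = 0.01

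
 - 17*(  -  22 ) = 374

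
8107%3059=1989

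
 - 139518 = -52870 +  - 86648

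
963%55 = 28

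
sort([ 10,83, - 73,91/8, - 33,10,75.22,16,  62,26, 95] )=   [ - 73, -33,10, 10, 91/8,16  ,  26,62, 75.22,  83, 95]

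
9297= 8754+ 543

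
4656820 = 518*8990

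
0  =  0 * 70273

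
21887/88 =21887/88=248.72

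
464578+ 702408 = 1166986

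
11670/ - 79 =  - 148 + 22/79 = -  147.72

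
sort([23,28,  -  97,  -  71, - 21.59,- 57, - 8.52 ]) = [ - 97 , - 71 ,-57, - 21.59 , - 8.52, 23, 28]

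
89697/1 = 89697 = 89697.00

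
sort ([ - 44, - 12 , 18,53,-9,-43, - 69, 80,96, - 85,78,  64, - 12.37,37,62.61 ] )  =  [ - 85,- 69, - 44,  -  43,- 12.37,-12, - 9,18,37, 53 , 62.61,64,78,80,96 ] 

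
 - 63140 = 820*(-77)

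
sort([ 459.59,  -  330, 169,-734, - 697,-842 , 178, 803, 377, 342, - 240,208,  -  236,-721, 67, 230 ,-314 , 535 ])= [-842,  -  734 , - 721,-697,-330,-314,-240,  -  236,67,  169, 178,  208, 230, 342,377, 459.59 , 535, 803]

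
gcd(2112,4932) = 12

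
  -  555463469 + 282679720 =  - 272783749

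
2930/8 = 366  +  1/4 = 366.25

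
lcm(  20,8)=40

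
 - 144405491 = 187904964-332310455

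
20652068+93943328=114595396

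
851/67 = 851/67 = 12.70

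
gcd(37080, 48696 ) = 24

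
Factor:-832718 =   -  2^1 * 416359^1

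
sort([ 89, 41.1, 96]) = [41.1 , 89, 96]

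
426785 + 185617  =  612402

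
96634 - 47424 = 49210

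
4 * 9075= 36300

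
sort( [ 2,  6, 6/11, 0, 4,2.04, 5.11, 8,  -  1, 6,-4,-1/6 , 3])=[- 4, - 1,  -  1/6, 0,6/11, 2, 2.04, 3, 4,5.11, 6,6, 8 ]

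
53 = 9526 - 9473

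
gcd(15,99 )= 3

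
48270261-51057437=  - 2787176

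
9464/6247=1  +  3217/6247 = 1.51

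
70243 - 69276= 967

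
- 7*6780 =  - 47460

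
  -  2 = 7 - 9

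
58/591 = 58/591 = 0.10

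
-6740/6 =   -  3370/3 = - 1123.33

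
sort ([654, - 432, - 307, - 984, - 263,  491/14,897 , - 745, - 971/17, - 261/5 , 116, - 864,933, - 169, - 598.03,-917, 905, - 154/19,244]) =[ - 984, - 917, - 864, - 745,- 598.03, - 432,  -  307, - 263,  -  169, - 971/17, - 261/5, - 154/19, 491/14, 116, 244, 654, 897,905, 933 ] 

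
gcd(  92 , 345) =23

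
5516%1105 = 1096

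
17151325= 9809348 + 7341977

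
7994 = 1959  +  6035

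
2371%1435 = 936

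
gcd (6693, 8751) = 3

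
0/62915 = 0= 0.00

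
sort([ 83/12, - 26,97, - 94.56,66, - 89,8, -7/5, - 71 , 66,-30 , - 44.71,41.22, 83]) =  [ - 94.56,-89,- 71,- 44.71, - 30, -26 , - 7/5 , 83/12, 8,41.22,  66,66, 83,97 ] 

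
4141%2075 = 2066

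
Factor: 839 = 839^1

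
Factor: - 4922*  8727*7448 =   -  2^4*3^1*7^2*19^1*23^1*107^1*2909^1=-319923581712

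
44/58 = 22/29 = 0.76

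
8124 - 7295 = 829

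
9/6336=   1/704 = 0.00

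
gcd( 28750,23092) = 46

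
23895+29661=53556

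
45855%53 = 10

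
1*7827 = 7827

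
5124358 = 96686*53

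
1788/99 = 596/33 = 18.06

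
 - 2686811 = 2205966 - 4892777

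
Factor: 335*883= 5^1 * 67^1* 883^1 = 295805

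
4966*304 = 1509664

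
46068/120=383 + 9/10=383.90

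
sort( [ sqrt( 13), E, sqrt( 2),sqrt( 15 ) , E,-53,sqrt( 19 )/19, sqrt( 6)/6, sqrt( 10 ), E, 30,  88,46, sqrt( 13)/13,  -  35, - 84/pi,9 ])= [ - 53, - 35, - 84/pi,sqrt( 19)/19, sqrt( 13 )/13, sqrt (6)/6,sqrt(2),E, E, E,sqrt (10 ), sqrt(13 ), sqrt(15), 9, 30,46, 88 ]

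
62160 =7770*8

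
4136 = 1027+3109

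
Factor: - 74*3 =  - 2^1*3^1 * 37^1 =- 222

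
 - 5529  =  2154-7683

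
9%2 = 1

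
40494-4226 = 36268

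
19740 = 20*987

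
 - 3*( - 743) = 2229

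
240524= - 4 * (-60131) 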